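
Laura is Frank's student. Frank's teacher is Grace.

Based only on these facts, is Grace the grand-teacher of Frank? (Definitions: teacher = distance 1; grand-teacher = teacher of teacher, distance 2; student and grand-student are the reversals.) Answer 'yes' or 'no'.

Answer: no

Derivation:
Reconstructing the teacher chain from the given facts:
  Grace -> Frank -> Laura
(each arrow means 'teacher of the next')
Positions in the chain (0 = top):
  position of Grace: 0
  position of Frank: 1
  position of Laura: 2

Grace is at position 0, Frank is at position 1; signed distance (j - i) = 1.
'grand-teacher' requires j - i = 2. Actual distance is 1, so the relation does NOT hold.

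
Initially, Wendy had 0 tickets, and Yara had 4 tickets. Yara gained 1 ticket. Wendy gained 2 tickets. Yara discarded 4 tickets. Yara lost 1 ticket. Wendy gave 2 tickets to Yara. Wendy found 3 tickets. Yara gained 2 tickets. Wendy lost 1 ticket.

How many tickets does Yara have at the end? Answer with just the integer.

Tracking counts step by step:
Start: Wendy=0, Yara=4
Event 1 (Yara +1): Yara: 4 -> 5. State: Wendy=0, Yara=5
Event 2 (Wendy +2): Wendy: 0 -> 2. State: Wendy=2, Yara=5
Event 3 (Yara -4): Yara: 5 -> 1. State: Wendy=2, Yara=1
Event 4 (Yara -1): Yara: 1 -> 0. State: Wendy=2, Yara=0
Event 5 (Wendy -> Yara, 2): Wendy: 2 -> 0, Yara: 0 -> 2. State: Wendy=0, Yara=2
Event 6 (Wendy +3): Wendy: 0 -> 3. State: Wendy=3, Yara=2
Event 7 (Yara +2): Yara: 2 -> 4. State: Wendy=3, Yara=4
Event 8 (Wendy -1): Wendy: 3 -> 2. State: Wendy=2, Yara=4

Yara's final count: 4

Answer: 4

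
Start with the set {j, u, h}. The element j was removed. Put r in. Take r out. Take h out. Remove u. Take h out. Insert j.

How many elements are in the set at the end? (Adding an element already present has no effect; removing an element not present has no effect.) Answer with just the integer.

Tracking the set through each operation:
Start: {h, j, u}
Event 1 (remove j): removed. Set: {h, u}
Event 2 (add r): added. Set: {h, r, u}
Event 3 (remove r): removed. Set: {h, u}
Event 4 (remove h): removed. Set: {u}
Event 5 (remove u): removed. Set: {}
Event 6 (remove h): not present, no change. Set: {}
Event 7 (add j): added. Set: {j}

Final set: {j} (size 1)

Answer: 1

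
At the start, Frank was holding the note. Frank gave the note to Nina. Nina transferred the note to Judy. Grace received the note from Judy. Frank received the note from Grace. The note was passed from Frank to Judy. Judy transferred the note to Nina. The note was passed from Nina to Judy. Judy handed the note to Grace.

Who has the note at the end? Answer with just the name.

Answer: Grace

Derivation:
Tracking the note through each event:
Start: Frank has the note.
After event 1: Nina has the note.
After event 2: Judy has the note.
After event 3: Grace has the note.
After event 4: Frank has the note.
After event 5: Judy has the note.
After event 6: Nina has the note.
After event 7: Judy has the note.
After event 8: Grace has the note.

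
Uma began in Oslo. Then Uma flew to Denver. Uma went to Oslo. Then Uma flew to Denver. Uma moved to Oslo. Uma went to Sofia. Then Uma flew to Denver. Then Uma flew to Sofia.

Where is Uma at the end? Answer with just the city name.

Answer: Sofia

Derivation:
Tracking Uma's location:
Start: Uma is in Oslo.
After move 1: Oslo -> Denver. Uma is in Denver.
After move 2: Denver -> Oslo. Uma is in Oslo.
After move 3: Oslo -> Denver. Uma is in Denver.
After move 4: Denver -> Oslo. Uma is in Oslo.
After move 5: Oslo -> Sofia. Uma is in Sofia.
After move 6: Sofia -> Denver. Uma is in Denver.
After move 7: Denver -> Sofia. Uma is in Sofia.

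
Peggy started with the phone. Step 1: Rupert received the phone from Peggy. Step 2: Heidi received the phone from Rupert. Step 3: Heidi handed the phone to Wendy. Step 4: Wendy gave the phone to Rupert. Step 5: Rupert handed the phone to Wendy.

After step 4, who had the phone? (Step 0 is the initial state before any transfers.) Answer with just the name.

Tracking the phone holder through step 4:
After step 0 (start): Peggy
After step 1: Rupert
After step 2: Heidi
After step 3: Wendy
After step 4: Rupert

At step 4, the holder is Rupert.

Answer: Rupert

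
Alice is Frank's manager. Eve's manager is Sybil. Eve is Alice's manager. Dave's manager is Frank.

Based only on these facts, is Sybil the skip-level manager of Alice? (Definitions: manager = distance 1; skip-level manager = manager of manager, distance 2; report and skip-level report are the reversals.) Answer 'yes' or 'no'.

Reconstructing the manager chain from the given facts:
  Sybil -> Eve -> Alice -> Frank -> Dave
(each arrow means 'manager of the next')
Positions in the chain (0 = top):
  position of Sybil: 0
  position of Eve: 1
  position of Alice: 2
  position of Frank: 3
  position of Dave: 4

Sybil is at position 0, Alice is at position 2; signed distance (j - i) = 2.
'skip-level manager' requires j - i = 2. Actual distance is 2, so the relation HOLDS.

Answer: yes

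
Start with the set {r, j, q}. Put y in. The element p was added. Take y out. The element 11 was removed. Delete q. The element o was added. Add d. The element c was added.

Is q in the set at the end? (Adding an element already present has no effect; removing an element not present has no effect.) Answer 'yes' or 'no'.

Answer: no

Derivation:
Tracking the set through each operation:
Start: {j, q, r}
Event 1 (add y): added. Set: {j, q, r, y}
Event 2 (add p): added. Set: {j, p, q, r, y}
Event 3 (remove y): removed. Set: {j, p, q, r}
Event 4 (remove 11): not present, no change. Set: {j, p, q, r}
Event 5 (remove q): removed. Set: {j, p, r}
Event 6 (add o): added. Set: {j, o, p, r}
Event 7 (add d): added. Set: {d, j, o, p, r}
Event 8 (add c): added. Set: {c, d, j, o, p, r}

Final set: {c, d, j, o, p, r} (size 6)
q is NOT in the final set.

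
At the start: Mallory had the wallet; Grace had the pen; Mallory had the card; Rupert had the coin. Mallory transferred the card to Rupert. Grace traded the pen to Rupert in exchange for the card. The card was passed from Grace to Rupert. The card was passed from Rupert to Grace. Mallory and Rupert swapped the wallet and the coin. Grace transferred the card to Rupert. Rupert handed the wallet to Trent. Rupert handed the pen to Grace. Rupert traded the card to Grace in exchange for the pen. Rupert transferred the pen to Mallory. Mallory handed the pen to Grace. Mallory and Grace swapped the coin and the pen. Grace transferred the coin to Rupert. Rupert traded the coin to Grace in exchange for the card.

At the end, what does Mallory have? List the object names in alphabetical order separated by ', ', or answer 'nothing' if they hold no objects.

Answer: pen

Derivation:
Tracking all object holders:
Start: wallet:Mallory, pen:Grace, card:Mallory, coin:Rupert
Event 1 (give card: Mallory -> Rupert). State: wallet:Mallory, pen:Grace, card:Rupert, coin:Rupert
Event 2 (swap pen<->card: now pen:Rupert, card:Grace). State: wallet:Mallory, pen:Rupert, card:Grace, coin:Rupert
Event 3 (give card: Grace -> Rupert). State: wallet:Mallory, pen:Rupert, card:Rupert, coin:Rupert
Event 4 (give card: Rupert -> Grace). State: wallet:Mallory, pen:Rupert, card:Grace, coin:Rupert
Event 5 (swap wallet<->coin: now wallet:Rupert, coin:Mallory). State: wallet:Rupert, pen:Rupert, card:Grace, coin:Mallory
Event 6 (give card: Grace -> Rupert). State: wallet:Rupert, pen:Rupert, card:Rupert, coin:Mallory
Event 7 (give wallet: Rupert -> Trent). State: wallet:Trent, pen:Rupert, card:Rupert, coin:Mallory
Event 8 (give pen: Rupert -> Grace). State: wallet:Trent, pen:Grace, card:Rupert, coin:Mallory
Event 9 (swap card<->pen: now card:Grace, pen:Rupert). State: wallet:Trent, pen:Rupert, card:Grace, coin:Mallory
Event 10 (give pen: Rupert -> Mallory). State: wallet:Trent, pen:Mallory, card:Grace, coin:Mallory
Event 11 (give pen: Mallory -> Grace). State: wallet:Trent, pen:Grace, card:Grace, coin:Mallory
Event 12 (swap coin<->pen: now coin:Grace, pen:Mallory). State: wallet:Trent, pen:Mallory, card:Grace, coin:Grace
Event 13 (give coin: Grace -> Rupert). State: wallet:Trent, pen:Mallory, card:Grace, coin:Rupert
Event 14 (swap coin<->card: now coin:Grace, card:Rupert). State: wallet:Trent, pen:Mallory, card:Rupert, coin:Grace

Final state: wallet:Trent, pen:Mallory, card:Rupert, coin:Grace
Mallory holds: pen.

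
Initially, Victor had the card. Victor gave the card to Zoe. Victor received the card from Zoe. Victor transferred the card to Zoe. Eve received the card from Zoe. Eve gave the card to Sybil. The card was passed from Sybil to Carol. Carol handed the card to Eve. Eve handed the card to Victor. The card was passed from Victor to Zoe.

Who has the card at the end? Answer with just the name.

Answer: Zoe

Derivation:
Tracking the card through each event:
Start: Victor has the card.
After event 1: Zoe has the card.
After event 2: Victor has the card.
After event 3: Zoe has the card.
After event 4: Eve has the card.
After event 5: Sybil has the card.
After event 6: Carol has the card.
After event 7: Eve has the card.
After event 8: Victor has the card.
After event 9: Zoe has the card.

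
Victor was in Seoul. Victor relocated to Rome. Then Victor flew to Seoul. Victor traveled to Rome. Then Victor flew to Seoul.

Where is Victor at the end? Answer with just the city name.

Answer: Seoul

Derivation:
Tracking Victor's location:
Start: Victor is in Seoul.
After move 1: Seoul -> Rome. Victor is in Rome.
After move 2: Rome -> Seoul. Victor is in Seoul.
After move 3: Seoul -> Rome. Victor is in Rome.
After move 4: Rome -> Seoul. Victor is in Seoul.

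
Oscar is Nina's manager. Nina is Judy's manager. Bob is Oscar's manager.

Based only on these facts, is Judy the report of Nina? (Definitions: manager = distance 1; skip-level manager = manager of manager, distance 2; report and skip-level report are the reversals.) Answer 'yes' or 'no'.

Reconstructing the manager chain from the given facts:
  Bob -> Oscar -> Nina -> Judy
(each arrow means 'manager of the next')
Positions in the chain (0 = top):
  position of Bob: 0
  position of Oscar: 1
  position of Nina: 2
  position of Judy: 3

Judy is at position 3, Nina is at position 2; signed distance (j - i) = -1.
'report' requires j - i = -1. Actual distance is -1, so the relation HOLDS.

Answer: yes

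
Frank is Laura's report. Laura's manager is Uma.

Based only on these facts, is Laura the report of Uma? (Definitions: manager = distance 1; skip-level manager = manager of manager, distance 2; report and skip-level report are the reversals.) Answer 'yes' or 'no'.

Reconstructing the manager chain from the given facts:
  Uma -> Laura -> Frank
(each arrow means 'manager of the next')
Positions in the chain (0 = top):
  position of Uma: 0
  position of Laura: 1
  position of Frank: 2

Laura is at position 1, Uma is at position 0; signed distance (j - i) = -1.
'report' requires j - i = -1. Actual distance is -1, so the relation HOLDS.

Answer: yes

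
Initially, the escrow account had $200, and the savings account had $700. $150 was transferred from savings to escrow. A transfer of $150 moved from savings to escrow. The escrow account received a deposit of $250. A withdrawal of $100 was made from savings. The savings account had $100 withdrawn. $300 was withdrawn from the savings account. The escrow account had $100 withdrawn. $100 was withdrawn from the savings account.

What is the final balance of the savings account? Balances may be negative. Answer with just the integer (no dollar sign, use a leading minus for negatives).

Answer: -200

Derivation:
Tracking account balances step by step:
Start: escrow=200, savings=700
Event 1 (transfer 150 savings -> escrow): savings: 700 - 150 = 550, escrow: 200 + 150 = 350. Balances: escrow=350, savings=550
Event 2 (transfer 150 savings -> escrow): savings: 550 - 150 = 400, escrow: 350 + 150 = 500. Balances: escrow=500, savings=400
Event 3 (deposit 250 to escrow): escrow: 500 + 250 = 750. Balances: escrow=750, savings=400
Event 4 (withdraw 100 from savings): savings: 400 - 100 = 300. Balances: escrow=750, savings=300
Event 5 (withdraw 100 from savings): savings: 300 - 100 = 200. Balances: escrow=750, savings=200
Event 6 (withdraw 300 from savings): savings: 200 - 300 = -100. Balances: escrow=750, savings=-100
Event 7 (withdraw 100 from escrow): escrow: 750 - 100 = 650. Balances: escrow=650, savings=-100
Event 8 (withdraw 100 from savings): savings: -100 - 100 = -200. Balances: escrow=650, savings=-200

Final balance of savings: -200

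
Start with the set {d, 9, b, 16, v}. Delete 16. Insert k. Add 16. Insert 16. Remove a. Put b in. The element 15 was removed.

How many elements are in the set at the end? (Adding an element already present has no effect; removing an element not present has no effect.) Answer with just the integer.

Tracking the set through each operation:
Start: {16, 9, b, d, v}
Event 1 (remove 16): removed. Set: {9, b, d, v}
Event 2 (add k): added. Set: {9, b, d, k, v}
Event 3 (add 16): added. Set: {16, 9, b, d, k, v}
Event 4 (add 16): already present, no change. Set: {16, 9, b, d, k, v}
Event 5 (remove a): not present, no change. Set: {16, 9, b, d, k, v}
Event 6 (add b): already present, no change. Set: {16, 9, b, d, k, v}
Event 7 (remove 15): not present, no change. Set: {16, 9, b, d, k, v}

Final set: {16, 9, b, d, k, v} (size 6)

Answer: 6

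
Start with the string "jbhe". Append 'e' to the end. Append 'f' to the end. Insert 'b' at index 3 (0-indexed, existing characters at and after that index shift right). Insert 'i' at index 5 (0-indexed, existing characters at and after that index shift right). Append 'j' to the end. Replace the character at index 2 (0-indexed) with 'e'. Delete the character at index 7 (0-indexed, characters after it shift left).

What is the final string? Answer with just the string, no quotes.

Answer: jbebeiej

Derivation:
Applying each edit step by step:
Start: "jbhe"
Op 1 (append 'e'): "jbhe" -> "jbhee"
Op 2 (append 'f'): "jbhee" -> "jbheef"
Op 3 (insert 'b' at idx 3): "jbheef" -> "jbhbeef"
Op 4 (insert 'i' at idx 5): "jbhbeef" -> "jbhbeief"
Op 5 (append 'j'): "jbhbeief" -> "jbhbeiefj"
Op 6 (replace idx 2: 'h' -> 'e'): "jbhbeiefj" -> "jbebeiefj"
Op 7 (delete idx 7 = 'f'): "jbebeiefj" -> "jbebeiej"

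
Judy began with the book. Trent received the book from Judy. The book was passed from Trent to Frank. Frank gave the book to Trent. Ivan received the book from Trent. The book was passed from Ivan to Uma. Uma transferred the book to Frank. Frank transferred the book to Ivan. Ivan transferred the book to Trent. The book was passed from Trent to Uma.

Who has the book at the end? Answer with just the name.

Answer: Uma

Derivation:
Tracking the book through each event:
Start: Judy has the book.
After event 1: Trent has the book.
After event 2: Frank has the book.
After event 3: Trent has the book.
After event 4: Ivan has the book.
After event 5: Uma has the book.
After event 6: Frank has the book.
After event 7: Ivan has the book.
After event 8: Trent has the book.
After event 9: Uma has the book.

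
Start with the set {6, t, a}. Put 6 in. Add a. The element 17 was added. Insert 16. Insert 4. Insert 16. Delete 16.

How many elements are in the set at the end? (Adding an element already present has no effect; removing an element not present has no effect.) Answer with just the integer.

Answer: 5

Derivation:
Tracking the set through each operation:
Start: {6, a, t}
Event 1 (add 6): already present, no change. Set: {6, a, t}
Event 2 (add a): already present, no change. Set: {6, a, t}
Event 3 (add 17): added. Set: {17, 6, a, t}
Event 4 (add 16): added. Set: {16, 17, 6, a, t}
Event 5 (add 4): added. Set: {16, 17, 4, 6, a, t}
Event 6 (add 16): already present, no change. Set: {16, 17, 4, 6, a, t}
Event 7 (remove 16): removed. Set: {17, 4, 6, a, t}

Final set: {17, 4, 6, a, t} (size 5)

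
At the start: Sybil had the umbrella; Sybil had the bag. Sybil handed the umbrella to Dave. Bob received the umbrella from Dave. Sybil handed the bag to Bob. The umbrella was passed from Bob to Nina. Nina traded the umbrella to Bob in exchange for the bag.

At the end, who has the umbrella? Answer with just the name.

Answer: Bob

Derivation:
Tracking all object holders:
Start: umbrella:Sybil, bag:Sybil
Event 1 (give umbrella: Sybil -> Dave). State: umbrella:Dave, bag:Sybil
Event 2 (give umbrella: Dave -> Bob). State: umbrella:Bob, bag:Sybil
Event 3 (give bag: Sybil -> Bob). State: umbrella:Bob, bag:Bob
Event 4 (give umbrella: Bob -> Nina). State: umbrella:Nina, bag:Bob
Event 5 (swap umbrella<->bag: now umbrella:Bob, bag:Nina). State: umbrella:Bob, bag:Nina

Final state: umbrella:Bob, bag:Nina
The umbrella is held by Bob.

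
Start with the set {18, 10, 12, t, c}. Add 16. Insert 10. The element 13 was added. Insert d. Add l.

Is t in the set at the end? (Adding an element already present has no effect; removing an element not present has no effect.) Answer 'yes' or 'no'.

Tracking the set through each operation:
Start: {10, 12, 18, c, t}
Event 1 (add 16): added. Set: {10, 12, 16, 18, c, t}
Event 2 (add 10): already present, no change. Set: {10, 12, 16, 18, c, t}
Event 3 (add 13): added. Set: {10, 12, 13, 16, 18, c, t}
Event 4 (add d): added. Set: {10, 12, 13, 16, 18, c, d, t}
Event 5 (add l): added. Set: {10, 12, 13, 16, 18, c, d, l, t}

Final set: {10, 12, 13, 16, 18, c, d, l, t} (size 9)
t is in the final set.

Answer: yes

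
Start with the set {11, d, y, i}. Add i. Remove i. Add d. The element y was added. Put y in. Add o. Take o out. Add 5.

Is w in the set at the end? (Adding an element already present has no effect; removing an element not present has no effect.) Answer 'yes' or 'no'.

Tracking the set through each operation:
Start: {11, d, i, y}
Event 1 (add i): already present, no change. Set: {11, d, i, y}
Event 2 (remove i): removed. Set: {11, d, y}
Event 3 (add d): already present, no change. Set: {11, d, y}
Event 4 (add y): already present, no change. Set: {11, d, y}
Event 5 (add y): already present, no change. Set: {11, d, y}
Event 6 (add o): added. Set: {11, d, o, y}
Event 7 (remove o): removed. Set: {11, d, y}
Event 8 (add 5): added. Set: {11, 5, d, y}

Final set: {11, 5, d, y} (size 4)
w is NOT in the final set.

Answer: no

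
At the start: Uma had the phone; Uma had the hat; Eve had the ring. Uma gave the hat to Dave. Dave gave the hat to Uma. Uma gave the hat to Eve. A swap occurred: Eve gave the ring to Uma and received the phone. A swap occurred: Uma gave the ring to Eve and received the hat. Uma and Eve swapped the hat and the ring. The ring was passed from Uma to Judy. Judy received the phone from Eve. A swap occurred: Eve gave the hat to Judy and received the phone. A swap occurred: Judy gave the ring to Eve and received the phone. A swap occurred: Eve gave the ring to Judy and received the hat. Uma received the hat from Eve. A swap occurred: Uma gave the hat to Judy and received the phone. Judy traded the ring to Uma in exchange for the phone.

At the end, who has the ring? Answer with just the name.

Answer: Uma

Derivation:
Tracking all object holders:
Start: phone:Uma, hat:Uma, ring:Eve
Event 1 (give hat: Uma -> Dave). State: phone:Uma, hat:Dave, ring:Eve
Event 2 (give hat: Dave -> Uma). State: phone:Uma, hat:Uma, ring:Eve
Event 3 (give hat: Uma -> Eve). State: phone:Uma, hat:Eve, ring:Eve
Event 4 (swap ring<->phone: now ring:Uma, phone:Eve). State: phone:Eve, hat:Eve, ring:Uma
Event 5 (swap ring<->hat: now ring:Eve, hat:Uma). State: phone:Eve, hat:Uma, ring:Eve
Event 6 (swap hat<->ring: now hat:Eve, ring:Uma). State: phone:Eve, hat:Eve, ring:Uma
Event 7 (give ring: Uma -> Judy). State: phone:Eve, hat:Eve, ring:Judy
Event 8 (give phone: Eve -> Judy). State: phone:Judy, hat:Eve, ring:Judy
Event 9 (swap hat<->phone: now hat:Judy, phone:Eve). State: phone:Eve, hat:Judy, ring:Judy
Event 10 (swap ring<->phone: now ring:Eve, phone:Judy). State: phone:Judy, hat:Judy, ring:Eve
Event 11 (swap ring<->hat: now ring:Judy, hat:Eve). State: phone:Judy, hat:Eve, ring:Judy
Event 12 (give hat: Eve -> Uma). State: phone:Judy, hat:Uma, ring:Judy
Event 13 (swap hat<->phone: now hat:Judy, phone:Uma). State: phone:Uma, hat:Judy, ring:Judy
Event 14 (swap ring<->phone: now ring:Uma, phone:Judy). State: phone:Judy, hat:Judy, ring:Uma

Final state: phone:Judy, hat:Judy, ring:Uma
The ring is held by Uma.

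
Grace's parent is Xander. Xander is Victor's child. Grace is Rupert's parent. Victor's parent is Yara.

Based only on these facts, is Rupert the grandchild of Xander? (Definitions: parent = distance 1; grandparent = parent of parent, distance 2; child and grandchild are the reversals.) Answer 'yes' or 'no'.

Answer: yes

Derivation:
Reconstructing the parent chain from the given facts:
  Yara -> Victor -> Xander -> Grace -> Rupert
(each arrow means 'parent of the next')
Positions in the chain (0 = top):
  position of Yara: 0
  position of Victor: 1
  position of Xander: 2
  position of Grace: 3
  position of Rupert: 4

Rupert is at position 4, Xander is at position 2; signed distance (j - i) = -2.
'grandchild' requires j - i = -2. Actual distance is -2, so the relation HOLDS.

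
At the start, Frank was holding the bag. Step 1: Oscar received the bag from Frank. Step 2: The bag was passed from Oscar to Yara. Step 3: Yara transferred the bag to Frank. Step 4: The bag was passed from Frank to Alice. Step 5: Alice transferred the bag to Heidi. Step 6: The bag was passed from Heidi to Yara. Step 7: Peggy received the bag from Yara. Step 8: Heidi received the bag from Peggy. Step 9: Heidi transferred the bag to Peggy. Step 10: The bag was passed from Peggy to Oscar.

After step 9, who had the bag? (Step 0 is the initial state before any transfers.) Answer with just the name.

Tracking the bag holder through step 9:
After step 0 (start): Frank
After step 1: Oscar
After step 2: Yara
After step 3: Frank
After step 4: Alice
After step 5: Heidi
After step 6: Yara
After step 7: Peggy
After step 8: Heidi
After step 9: Peggy

At step 9, the holder is Peggy.

Answer: Peggy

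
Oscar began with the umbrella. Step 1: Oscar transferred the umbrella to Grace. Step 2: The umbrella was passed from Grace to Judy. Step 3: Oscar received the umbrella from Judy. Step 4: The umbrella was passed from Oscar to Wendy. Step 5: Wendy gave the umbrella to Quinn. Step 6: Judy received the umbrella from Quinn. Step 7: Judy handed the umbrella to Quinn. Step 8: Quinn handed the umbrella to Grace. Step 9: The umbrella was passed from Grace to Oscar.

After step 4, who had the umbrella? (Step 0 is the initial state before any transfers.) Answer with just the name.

Tracking the umbrella holder through step 4:
After step 0 (start): Oscar
After step 1: Grace
After step 2: Judy
After step 3: Oscar
After step 4: Wendy

At step 4, the holder is Wendy.

Answer: Wendy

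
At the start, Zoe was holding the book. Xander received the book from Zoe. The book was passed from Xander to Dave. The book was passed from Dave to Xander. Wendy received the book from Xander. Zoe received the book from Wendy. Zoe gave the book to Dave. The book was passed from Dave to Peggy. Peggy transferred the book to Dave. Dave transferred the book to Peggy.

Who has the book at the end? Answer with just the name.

Answer: Peggy

Derivation:
Tracking the book through each event:
Start: Zoe has the book.
After event 1: Xander has the book.
After event 2: Dave has the book.
After event 3: Xander has the book.
After event 4: Wendy has the book.
After event 5: Zoe has the book.
After event 6: Dave has the book.
After event 7: Peggy has the book.
After event 8: Dave has the book.
After event 9: Peggy has the book.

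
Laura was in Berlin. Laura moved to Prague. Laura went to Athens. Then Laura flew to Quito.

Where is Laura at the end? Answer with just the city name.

Tracking Laura's location:
Start: Laura is in Berlin.
After move 1: Berlin -> Prague. Laura is in Prague.
After move 2: Prague -> Athens. Laura is in Athens.
After move 3: Athens -> Quito. Laura is in Quito.

Answer: Quito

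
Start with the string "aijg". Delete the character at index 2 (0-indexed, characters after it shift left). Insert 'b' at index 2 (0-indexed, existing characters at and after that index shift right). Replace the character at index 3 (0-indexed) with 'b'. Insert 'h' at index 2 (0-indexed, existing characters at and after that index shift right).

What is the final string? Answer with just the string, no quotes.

Answer: aihbb

Derivation:
Applying each edit step by step:
Start: "aijg"
Op 1 (delete idx 2 = 'j'): "aijg" -> "aig"
Op 2 (insert 'b' at idx 2): "aig" -> "aibg"
Op 3 (replace idx 3: 'g' -> 'b'): "aibg" -> "aibb"
Op 4 (insert 'h' at idx 2): "aibb" -> "aihbb"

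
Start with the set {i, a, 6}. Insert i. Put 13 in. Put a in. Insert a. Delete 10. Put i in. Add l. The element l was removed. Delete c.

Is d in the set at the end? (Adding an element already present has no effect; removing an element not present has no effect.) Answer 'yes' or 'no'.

Answer: no

Derivation:
Tracking the set through each operation:
Start: {6, a, i}
Event 1 (add i): already present, no change. Set: {6, a, i}
Event 2 (add 13): added. Set: {13, 6, a, i}
Event 3 (add a): already present, no change. Set: {13, 6, a, i}
Event 4 (add a): already present, no change. Set: {13, 6, a, i}
Event 5 (remove 10): not present, no change. Set: {13, 6, a, i}
Event 6 (add i): already present, no change. Set: {13, 6, a, i}
Event 7 (add l): added. Set: {13, 6, a, i, l}
Event 8 (remove l): removed. Set: {13, 6, a, i}
Event 9 (remove c): not present, no change. Set: {13, 6, a, i}

Final set: {13, 6, a, i} (size 4)
d is NOT in the final set.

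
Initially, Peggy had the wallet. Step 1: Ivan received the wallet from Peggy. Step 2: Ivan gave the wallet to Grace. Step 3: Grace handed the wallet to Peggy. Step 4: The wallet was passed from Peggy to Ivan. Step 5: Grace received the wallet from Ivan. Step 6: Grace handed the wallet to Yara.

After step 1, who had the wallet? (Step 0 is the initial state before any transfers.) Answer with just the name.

Answer: Ivan

Derivation:
Tracking the wallet holder through step 1:
After step 0 (start): Peggy
After step 1: Ivan

At step 1, the holder is Ivan.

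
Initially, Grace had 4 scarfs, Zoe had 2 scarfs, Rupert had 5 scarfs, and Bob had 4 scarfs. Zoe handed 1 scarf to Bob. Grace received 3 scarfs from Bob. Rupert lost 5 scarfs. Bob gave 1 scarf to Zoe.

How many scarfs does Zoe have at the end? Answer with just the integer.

Tracking counts step by step:
Start: Grace=4, Zoe=2, Rupert=5, Bob=4
Event 1 (Zoe -> Bob, 1): Zoe: 2 -> 1, Bob: 4 -> 5. State: Grace=4, Zoe=1, Rupert=5, Bob=5
Event 2 (Bob -> Grace, 3): Bob: 5 -> 2, Grace: 4 -> 7. State: Grace=7, Zoe=1, Rupert=5, Bob=2
Event 3 (Rupert -5): Rupert: 5 -> 0. State: Grace=7, Zoe=1, Rupert=0, Bob=2
Event 4 (Bob -> Zoe, 1): Bob: 2 -> 1, Zoe: 1 -> 2. State: Grace=7, Zoe=2, Rupert=0, Bob=1

Zoe's final count: 2

Answer: 2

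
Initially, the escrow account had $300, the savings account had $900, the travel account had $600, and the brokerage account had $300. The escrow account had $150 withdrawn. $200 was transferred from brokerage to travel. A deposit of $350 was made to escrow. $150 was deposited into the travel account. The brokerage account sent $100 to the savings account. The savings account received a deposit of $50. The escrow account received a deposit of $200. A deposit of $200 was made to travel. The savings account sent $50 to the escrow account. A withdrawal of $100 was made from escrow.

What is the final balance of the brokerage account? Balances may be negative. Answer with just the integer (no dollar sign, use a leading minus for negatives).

Tracking account balances step by step:
Start: escrow=300, savings=900, travel=600, brokerage=300
Event 1 (withdraw 150 from escrow): escrow: 300 - 150 = 150. Balances: escrow=150, savings=900, travel=600, brokerage=300
Event 2 (transfer 200 brokerage -> travel): brokerage: 300 - 200 = 100, travel: 600 + 200 = 800. Balances: escrow=150, savings=900, travel=800, brokerage=100
Event 3 (deposit 350 to escrow): escrow: 150 + 350 = 500. Balances: escrow=500, savings=900, travel=800, brokerage=100
Event 4 (deposit 150 to travel): travel: 800 + 150 = 950. Balances: escrow=500, savings=900, travel=950, brokerage=100
Event 5 (transfer 100 brokerage -> savings): brokerage: 100 - 100 = 0, savings: 900 + 100 = 1000. Balances: escrow=500, savings=1000, travel=950, brokerage=0
Event 6 (deposit 50 to savings): savings: 1000 + 50 = 1050. Balances: escrow=500, savings=1050, travel=950, brokerage=0
Event 7 (deposit 200 to escrow): escrow: 500 + 200 = 700. Balances: escrow=700, savings=1050, travel=950, brokerage=0
Event 8 (deposit 200 to travel): travel: 950 + 200 = 1150. Balances: escrow=700, savings=1050, travel=1150, brokerage=0
Event 9 (transfer 50 savings -> escrow): savings: 1050 - 50 = 1000, escrow: 700 + 50 = 750. Balances: escrow=750, savings=1000, travel=1150, brokerage=0
Event 10 (withdraw 100 from escrow): escrow: 750 - 100 = 650. Balances: escrow=650, savings=1000, travel=1150, brokerage=0

Final balance of brokerage: 0

Answer: 0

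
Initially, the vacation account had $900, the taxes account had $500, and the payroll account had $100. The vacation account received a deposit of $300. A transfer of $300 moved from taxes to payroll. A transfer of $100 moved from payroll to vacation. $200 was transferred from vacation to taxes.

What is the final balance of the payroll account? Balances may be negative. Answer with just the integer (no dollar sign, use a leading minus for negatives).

Answer: 300

Derivation:
Tracking account balances step by step:
Start: vacation=900, taxes=500, payroll=100
Event 1 (deposit 300 to vacation): vacation: 900 + 300 = 1200. Balances: vacation=1200, taxes=500, payroll=100
Event 2 (transfer 300 taxes -> payroll): taxes: 500 - 300 = 200, payroll: 100 + 300 = 400. Balances: vacation=1200, taxes=200, payroll=400
Event 3 (transfer 100 payroll -> vacation): payroll: 400 - 100 = 300, vacation: 1200 + 100 = 1300. Balances: vacation=1300, taxes=200, payroll=300
Event 4 (transfer 200 vacation -> taxes): vacation: 1300 - 200 = 1100, taxes: 200 + 200 = 400. Balances: vacation=1100, taxes=400, payroll=300

Final balance of payroll: 300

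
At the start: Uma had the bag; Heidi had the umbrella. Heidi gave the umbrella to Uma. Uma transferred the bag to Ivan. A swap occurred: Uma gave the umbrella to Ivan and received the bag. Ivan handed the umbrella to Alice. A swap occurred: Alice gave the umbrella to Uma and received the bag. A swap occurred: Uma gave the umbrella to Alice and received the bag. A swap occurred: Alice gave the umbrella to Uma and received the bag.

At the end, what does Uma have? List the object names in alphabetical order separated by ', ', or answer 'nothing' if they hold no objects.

Tracking all object holders:
Start: bag:Uma, umbrella:Heidi
Event 1 (give umbrella: Heidi -> Uma). State: bag:Uma, umbrella:Uma
Event 2 (give bag: Uma -> Ivan). State: bag:Ivan, umbrella:Uma
Event 3 (swap umbrella<->bag: now umbrella:Ivan, bag:Uma). State: bag:Uma, umbrella:Ivan
Event 4 (give umbrella: Ivan -> Alice). State: bag:Uma, umbrella:Alice
Event 5 (swap umbrella<->bag: now umbrella:Uma, bag:Alice). State: bag:Alice, umbrella:Uma
Event 6 (swap umbrella<->bag: now umbrella:Alice, bag:Uma). State: bag:Uma, umbrella:Alice
Event 7 (swap umbrella<->bag: now umbrella:Uma, bag:Alice). State: bag:Alice, umbrella:Uma

Final state: bag:Alice, umbrella:Uma
Uma holds: umbrella.

Answer: umbrella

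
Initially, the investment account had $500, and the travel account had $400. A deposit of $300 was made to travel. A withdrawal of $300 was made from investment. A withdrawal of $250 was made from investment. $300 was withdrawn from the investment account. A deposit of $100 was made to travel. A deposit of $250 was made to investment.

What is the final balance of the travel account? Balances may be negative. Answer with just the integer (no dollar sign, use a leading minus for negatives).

Tracking account balances step by step:
Start: investment=500, travel=400
Event 1 (deposit 300 to travel): travel: 400 + 300 = 700. Balances: investment=500, travel=700
Event 2 (withdraw 300 from investment): investment: 500 - 300 = 200. Balances: investment=200, travel=700
Event 3 (withdraw 250 from investment): investment: 200 - 250 = -50. Balances: investment=-50, travel=700
Event 4 (withdraw 300 from investment): investment: -50 - 300 = -350. Balances: investment=-350, travel=700
Event 5 (deposit 100 to travel): travel: 700 + 100 = 800. Balances: investment=-350, travel=800
Event 6 (deposit 250 to investment): investment: -350 + 250 = -100. Balances: investment=-100, travel=800

Final balance of travel: 800

Answer: 800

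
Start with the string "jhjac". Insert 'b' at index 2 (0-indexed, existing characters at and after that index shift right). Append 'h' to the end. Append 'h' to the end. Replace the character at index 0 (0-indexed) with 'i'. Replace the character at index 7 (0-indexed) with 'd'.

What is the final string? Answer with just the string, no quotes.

Answer: ihbjachd

Derivation:
Applying each edit step by step:
Start: "jhjac"
Op 1 (insert 'b' at idx 2): "jhjac" -> "jhbjac"
Op 2 (append 'h'): "jhbjac" -> "jhbjach"
Op 3 (append 'h'): "jhbjach" -> "jhbjachh"
Op 4 (replace idx 0: 'j' -> 'i'): "jhbjachh" -> "ihbjachh"
Op 5 (replace idx 7: 'h' -> 'd'): "ihbjachh" -> "ihbjachd"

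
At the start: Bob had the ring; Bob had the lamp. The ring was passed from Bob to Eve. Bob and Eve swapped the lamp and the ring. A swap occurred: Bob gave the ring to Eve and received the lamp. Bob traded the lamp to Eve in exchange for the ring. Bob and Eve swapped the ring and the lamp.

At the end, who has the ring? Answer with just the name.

Answer: Eve

Derivation:
Tracking all object holders:
Start: ring:Bob, lamp:Bob
Event 1 (give ring: Bob -> Eve). State: ring:Eve, lamp:Bob
Event 2 (swap lamp<->ring: now lamp:Eve, ring:Bob). State: ring:Bob, lamp:Eve
Event 3 (swap ring<->lamp: now ring:Eve, lamp:Bob). State: ring:Eve, lamp:Bob
Event 4 (swap lamp<->ring: now lamp:Eve, ring:Bob). State: ring:Bob, lamp:Eve
Event 5 (swap ring<->lamp: now ring:Eve, lamp:Bob). State: ring:Eve, lamp:Bob

Final state: ring:Eve, lamp:Bob
The ring is held by Eve.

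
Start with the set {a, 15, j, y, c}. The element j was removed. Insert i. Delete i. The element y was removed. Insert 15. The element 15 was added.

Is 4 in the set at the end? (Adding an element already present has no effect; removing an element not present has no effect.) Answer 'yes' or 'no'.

Tracking the set through each operation:
Start: {15, a, c, j, y}
Event 1 (remove j): removed. Set: {15, a, c, y}
Event 2 (add i): added. Set: {15, a, c, i, y}
Event 3 (remove i): removed. Set: {15, a, c, y}
Event 4 (remove y): removed. Set: {15, a, c}
Event 5 (add 15): already present, no change. Set: {15, a, c}
Event 6 (add 15): already present, no change. Set: {15, a, c}

Final set: {15, a, c} (size 3)
4 is NOT in the final set.

Answer: no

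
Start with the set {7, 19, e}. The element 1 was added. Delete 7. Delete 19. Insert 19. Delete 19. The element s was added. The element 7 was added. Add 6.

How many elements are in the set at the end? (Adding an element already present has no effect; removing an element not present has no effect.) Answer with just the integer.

Answer: 5

Derivation:
Tracking the set through each operation:
Start: {19, 7, e}
Event 1 (add 1): added. Set: {1, 19, 7, e}
Event 2 (remove 7): removed. Set: {1, 19, e}
Event 3 (remove 19): removed. Set: {1, e}
Event 4 (add 19): added. Set: {1, 19, e}
Event 5 (remove 19): removed. Set: {1, e}
Event 6 (add s): added. Set: {1, e, s}
Event 7 (add 7): added. Set: {1, 7, e, s}
Event 8 (add 6): added. Set: {1, 6, 7, e, s}

Final set: {1, 6, 7, e, s} (size 5)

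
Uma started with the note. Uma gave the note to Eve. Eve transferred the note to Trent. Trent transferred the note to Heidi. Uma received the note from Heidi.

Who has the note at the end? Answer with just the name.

Tracking the note through each event:
Start: Uma has the note.
After event 1: Eve has the note.
After event 2: Trent has the note.
After event 3: Heidi has the note.
After event 4: Uma has the note.

Answer: Uma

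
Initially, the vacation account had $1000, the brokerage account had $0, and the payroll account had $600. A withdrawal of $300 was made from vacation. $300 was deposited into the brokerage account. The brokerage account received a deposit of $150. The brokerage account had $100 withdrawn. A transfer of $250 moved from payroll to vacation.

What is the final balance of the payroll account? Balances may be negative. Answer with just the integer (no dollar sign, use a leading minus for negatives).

Answer: 350

Derivation:
Tracking account balances step by step:
Start: vacation=1000, brokerage=0, payroll=600
Event 1 (withdraw 300 from vacation): vacation: 1000 - 300 = 700. Balances: vacation=700, brokerage=0, payroll=600
Event 2 (deposit 300 to brokerage): brokerage: 0 + 300 = 300. Balances: vacation=700, brokerage=300, payroll=600
Event 3 (deposit 150 to brokerage): brokerage: 300 + 150 = 450. Balances: vacation=700, brokerage=450, payroll=600
Event 4 (withdraw 100 from brokerage): brokerage: 450 - 100 = 350. Balances: vacation=700, brokerage=350, payroll=600
Event 5 (transfer 250 payroll -> vacation): payroll: 600 - 250 = 350, vacation: 700 + 250 = 950. Balances: vacation=950, brokerage=350, payroll=350

Final balance of payroll: 350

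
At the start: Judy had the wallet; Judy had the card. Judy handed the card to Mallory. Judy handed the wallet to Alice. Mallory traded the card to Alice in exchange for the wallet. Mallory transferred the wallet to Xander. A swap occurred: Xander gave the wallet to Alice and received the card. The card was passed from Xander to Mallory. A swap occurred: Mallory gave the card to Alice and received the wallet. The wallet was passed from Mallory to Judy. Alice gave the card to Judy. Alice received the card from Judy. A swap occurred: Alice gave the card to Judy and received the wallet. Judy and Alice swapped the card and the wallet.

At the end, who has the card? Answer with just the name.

Tracking all object holders:
Start: wallet:Judy, card:Judy
Event 1 (give card: Judy -> Mallory). State: wallet:Judy, card:Mallory
Event 2 (give wallet: Judy -> Alice). State: wallet:Alice, card:Mallory
Event 3 (swap card<->wallet: now card:Alice, wallet:Mallory). State: wallet:Mallory, card:Alice
Event 4 (give wallet: Mallory -> Xander). State: wallet:Xander, card:Alice
Event 5 (swap wallet<->card: now wallet:Alice, card:Xander). State: wallet:Alice, card:Xander
Event 6 (give card: Xander -> Mallory). State: wallet:Alice, card:Mallory
Event 7 (swap card<->wallet: now card:Alice, wallet:Mallory). State: wallet:Mallory, card:Alice
Event 8 (give wallet: Mallory -> Judy). State: wallet:Judy, card:Alice
Event 9 (give card: Alice -> Judy). State: wallet:Judy, card:Judy
Event 10 (give card: Judy -> Alice). State: wallet:Judy, card:Alice
Event 11 (swap card<->wallet: now card:Judy, wallet:Alice). State: wallet:Alice, card:Judy
Event 12 (swap card<->wallet: now card:Alice, wallet:Judy). State: wallet:Judy, card:Alice

Final state: wallet:Judy, card:Alice
The card is held by Alice.

Answer: Alice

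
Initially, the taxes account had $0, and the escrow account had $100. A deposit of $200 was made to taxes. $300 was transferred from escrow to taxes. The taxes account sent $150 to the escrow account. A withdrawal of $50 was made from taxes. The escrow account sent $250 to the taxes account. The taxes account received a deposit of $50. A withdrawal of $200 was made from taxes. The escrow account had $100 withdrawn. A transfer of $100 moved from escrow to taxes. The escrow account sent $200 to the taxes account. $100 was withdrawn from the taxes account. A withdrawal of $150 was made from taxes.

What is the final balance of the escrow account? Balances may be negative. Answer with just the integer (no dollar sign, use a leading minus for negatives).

Tracking account balances step by step:
Start: taxes=0, escrow=100
Event 1 (deposit 200 to taxes): taxes: 0 + 200 = 200. Balances: taxes=200, escrow=100
Event 2 (transfer 300 escrow -> taxes): escrow: 100 - 300 = -200, taxes: 200 + 300 = 500. Balances: taxes=500, escrow=-200
Event 3 (transfer 150 taxes -> escrow): taxes: 500 - 150 = 350, escrow: -200 + 150 = -50. Balances: taxes=350, escrow=-50
Event 4 (withdraw 50 from taxes): taxes: 350 - 50 = 300. Balances: taxes=300, escrow=-50
Event 5 (transfer 250 escrow -> taxes): escrow: -50 - 250 = -300, taxes: 300 + 250 = 550. Balances: taxes=550, escrow=-300
Event 6 (deposit 50 to taxes): taxes: 550 + 50 = 600. Balances: taxes=600, escrow=-300
Event 7 (withdraw 200 from taxes): taxes: 600 - 200 = 400. Balances: taxes=400, escrow=-300
Event 8 (withdraw 100 from escrow): escrow: -300 - 100 = -400. Balances: taxes=400, escrow=-400
Event 9 (transfer 100 escrow -> taxes): escrow: -400 - 100 = -500, taxes: 400 + 100 = 500. Balances: taxes=500, escrow=-500
Event 10 (transfer 200 escrow -> taxes): escrow: -500 - 200 = -700, taxes: 500 + 200 = 700. Balances: taxes=700, escrow=-700
Event 11 (withdraw 100 from taxes): taxes: 700 - 100 = 600. Balances: taxes=600, escrow=-700
Event 12 (withdraw 150 from taxes): taxes: 600 - 150 = 450. Balances: taxes=450, escrow=-700

Final balance of escrow: -700

Answer: -700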